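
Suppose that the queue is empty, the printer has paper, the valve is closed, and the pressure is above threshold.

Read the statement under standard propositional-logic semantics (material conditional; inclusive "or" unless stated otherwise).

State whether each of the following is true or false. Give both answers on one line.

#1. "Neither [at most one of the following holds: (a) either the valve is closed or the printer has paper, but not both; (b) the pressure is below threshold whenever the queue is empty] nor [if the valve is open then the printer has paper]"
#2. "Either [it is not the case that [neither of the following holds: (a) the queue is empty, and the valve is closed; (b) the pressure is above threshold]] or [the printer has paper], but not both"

#1 F, #2 F

Let V = "the valve is open" (F), R = "the printer has paper" (T), K = "the queue is empty" (T), P = "the pressure is above threshold" (T).

#1: Parsed as ((¬V ⊕ R) ↑ (K → ¬P)) ↓ (V → R)

¬V = ¬F = T
¬V ⊕ R = T ⊕ T = F
¬P = ¬T = F
K → ¬P = T → F = F
(¬V ⊕ R) ↑ (K → ¬P) = F ↑ F = T
V → R = F → T = T
((¬V ⊕ R) ↑ (K → ¬P)) ↓ (V → R) = T ↓ T = F
So #1 is false.

#2: This is ¬((K ∧ ¬V) ↓ P) ⊕ R.

¬V = ¬F = T
K ∧ ¬V = T ∧ T = T
(K ∧ ¬V) ↓ P = T ↓ T = F
¬((K ∧ ¬V) ↓ P) = ¬F = T
¬((K ∧ ¬V) ↓ P) ⊕ R = T ⊕ T = F
Thus #2 is false.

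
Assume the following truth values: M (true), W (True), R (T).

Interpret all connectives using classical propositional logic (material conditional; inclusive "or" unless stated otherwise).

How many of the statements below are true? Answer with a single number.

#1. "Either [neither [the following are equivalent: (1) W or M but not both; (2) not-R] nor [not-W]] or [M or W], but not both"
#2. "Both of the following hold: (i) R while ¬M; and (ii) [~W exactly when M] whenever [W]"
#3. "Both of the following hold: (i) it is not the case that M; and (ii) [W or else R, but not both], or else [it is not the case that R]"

1

#1: In symbols: (((W xor M) iff not R) nor not W) xor (M or W)

W xor M = True xor True = False
not R = not True = False
(W xor M) iff not R = False iff False = True
not W = not True = False
((W xor M) iff not R) nor not W = True nor False = False
M or W = True or True = True
(((W xor M) iff not R) nor not W) xor (M or W) = False xor True = True
So #1 is true.

#2: Parsed as (R and not M) and (W -> (not W iff M))

not M = not True = False
R and not M = True and False = False
not W = not True = False
not W iff M = False iff True = False
W -> (not W iff M) = True -> False = False
(R and not M) and (W -> (not W iff M)) = False and False = False
Hence #2 is false.

#3: This is not M and ((W xor R) or not R).

not M = not True = False
W xor R = True xor True = False
not R = not True = False
(W xor R) or not R = False or False = False
not M and ((W xor R) or not R) = False and False = False
So #3 is false.

True statements: 1.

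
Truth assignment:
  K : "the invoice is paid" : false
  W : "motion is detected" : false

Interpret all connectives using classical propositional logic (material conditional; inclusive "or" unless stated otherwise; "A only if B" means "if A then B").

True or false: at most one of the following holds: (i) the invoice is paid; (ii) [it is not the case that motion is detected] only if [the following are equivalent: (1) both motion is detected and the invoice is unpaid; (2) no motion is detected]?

Values: K=F, W=F.
This is K nand (~W -> ((W & ~K) <-> ~W)).

~W = ~F = T
~K = ~F = T
W & ~K = F & T = F
~W = ~F = T
(W & ~K) <-> ~W = F <-> T = F
~W -> ((W & ~K) <-> ~W) = T -> F = F
K nand (~W -> ((W & ~K) <-> ~W)) = F nand F = T

True.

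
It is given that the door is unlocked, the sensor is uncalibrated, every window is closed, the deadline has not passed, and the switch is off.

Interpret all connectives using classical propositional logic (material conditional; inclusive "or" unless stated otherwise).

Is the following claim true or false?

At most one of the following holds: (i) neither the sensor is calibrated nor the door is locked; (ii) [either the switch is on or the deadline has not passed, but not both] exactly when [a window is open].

Let Q = "the sensor is calibrated" (F), P = "the door is locked" (F), U = "the switch is on" (F), S = "the deadline has passed" (F), R = "a window is open" (F).
Formalization: (Q nor P) nand ((U xor ~S) <-> R)

Q nor P = F nor F = T
~S = ~F = T
U xor ~S = F xor T = T
(U xor ~S) <-> R = T <-> F = F
(Q nor P) nand ((U xor ~S) <-> R) = T nand F = T

True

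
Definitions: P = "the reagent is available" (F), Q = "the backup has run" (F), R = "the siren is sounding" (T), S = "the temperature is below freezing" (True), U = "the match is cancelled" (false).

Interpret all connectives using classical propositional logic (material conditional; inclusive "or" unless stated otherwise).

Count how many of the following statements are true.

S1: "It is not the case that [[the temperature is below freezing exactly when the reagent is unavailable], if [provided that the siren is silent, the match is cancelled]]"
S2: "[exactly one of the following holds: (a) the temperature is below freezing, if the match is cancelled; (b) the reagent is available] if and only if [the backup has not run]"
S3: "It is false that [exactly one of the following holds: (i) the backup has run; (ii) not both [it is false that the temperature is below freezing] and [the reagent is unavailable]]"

S1: Parsed as ¬((¬R → U) → (S ↔ ¬P))

¬R = ¬T = F
¬R → U = F → F = T
¬P = ¬F = T
S ↔ ¬P = T ↔ T = T
(¬R → U) → (S ↔ ¬P) = T → T = T
¬((¬R → U) → (S ↔ ¬P)) = ¬T = F
Hence S1 is false.

S2: Formalization: ((U → S) ⊕ P) ↔ ¬Q

U → S = F → T = T
(U → S) ⊕ P = T ⊕ F = T
¬Q = ¬F = T
((U → S) ⊕ P) ↔ ¬Q = T ↔ T = T
Thus S2 is true.

S3: Parsed as ¬(Q ⊕ (¬S ↑ ¬P))

¬S = ¬T = F
¬P = ¬F = T
¬S ↑ ¬P = F ↑ T = T
Q ⊕ (¬S ↑ ¬P) = F ⊕ T = T
¬(Q ⊕ (¬S ↑ ¬P)) = ¬T = F
So S3 is false.

Count: 1.

1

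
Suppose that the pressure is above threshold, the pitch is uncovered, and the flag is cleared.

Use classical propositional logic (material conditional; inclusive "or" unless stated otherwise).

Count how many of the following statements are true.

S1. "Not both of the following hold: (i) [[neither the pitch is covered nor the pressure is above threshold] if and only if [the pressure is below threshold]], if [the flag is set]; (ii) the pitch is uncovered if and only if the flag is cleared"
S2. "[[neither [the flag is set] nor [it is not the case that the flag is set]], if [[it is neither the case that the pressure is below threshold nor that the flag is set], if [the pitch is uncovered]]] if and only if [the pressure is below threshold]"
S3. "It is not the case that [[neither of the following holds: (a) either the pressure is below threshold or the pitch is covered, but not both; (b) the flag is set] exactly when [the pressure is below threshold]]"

2

Let R = "the flag is set" (F), Q = "the pitch is covered" (F), P = "the pressure is above threshold" (T).

S1: Formalization: (R → ((Q ↓ P) ↔ ¬P)) ↑ (¬Q ↔ ¬R)

Q ↓ P = F ↓ T = F
¬P = ¬T = F
(Q ↓ P) ↔ ¬P = F ↔ F = T
R → ((Q ↓ P) ↔ ¬P) = F → T = T
¬Q = ¬F = T
¬R = ¬F = T
¬Q ↔ ¬R = T ↔ T = T
(R → ((Q ↓ P) ↔ ¬P)) ↑ (¬Q ↔ ¬R) = T ↑ T = F
Thus S1 is false.

S2: In symbols: ((¬Q → (¬P ↓ R)) → (R ↓ ¬R)) ↔ ¬P

¬Q = ¬F = T
¬P = ¬T = F
¬P ↓ R = F ↓ F = T
¬Q → (¬P ↓ R) = T → T = T
¬R = ¬F = T
R ↓ ¬R = F ↓ T = F
(¬Q → (¬P ↓ R)) → (R ↓ ¬R) = T → F = F
¬P = ¬T = F
((¬Q → (¬P ↓ R)) → (R ↓ ¬R)) ↔ ¬P = F ↔ F = T
Thus S2 is true.

S3: This is ¬(((¬P ⊕ Q) ↓ R) ↔ ¬P).

¬P = ¬T = F
¬P ⊕ Q = F ⊕ F = F
(¬P ⊕ Q) ↓ R = F ↓ F = T
¬P = ¬T = F
((¬P ⊕ Q) ↓ R) ↔ ¬P = T ↔ F = F
¬(((¬P ⊕ Q) ↓ R) ↔ ¬P) = ¬F = T
Hence S3 is true.

True statements: 2 (S2, S3).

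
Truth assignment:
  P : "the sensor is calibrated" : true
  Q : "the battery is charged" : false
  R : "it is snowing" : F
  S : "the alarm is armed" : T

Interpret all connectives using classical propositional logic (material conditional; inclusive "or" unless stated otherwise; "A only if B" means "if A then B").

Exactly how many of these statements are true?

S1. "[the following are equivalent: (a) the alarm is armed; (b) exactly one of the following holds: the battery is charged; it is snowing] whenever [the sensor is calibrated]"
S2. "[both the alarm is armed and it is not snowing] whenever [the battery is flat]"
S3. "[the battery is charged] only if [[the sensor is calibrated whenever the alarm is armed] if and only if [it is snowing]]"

S1: Formalization: P → (S ↔ (Q ⊕ R))

Q ⊕ R = F ⊕ F = F
S ↔ (Q ⊕ R) = T ↔ F = F
P → (S ↔ (Q ⊕ R)) = T → F = F
Hence S1 is false.

S2: Parsed as ¬Q → (S ∧ ¬R)

¬Q = ¬F = T
¬R = ¬F = T
S ∧ ¬R = T ∧ T = T
¬Q → (S ∧ ¬R) = T → T = T
So S2 is true.

S3: Parsed as Q → ((S → P) ↔ R)

S → P = T → T = T
(S → P) ↔ R = T ↔ F = F
Q → ((S → P) ↔ R) = F → F = T
So S3 is true.

Count: 2.

2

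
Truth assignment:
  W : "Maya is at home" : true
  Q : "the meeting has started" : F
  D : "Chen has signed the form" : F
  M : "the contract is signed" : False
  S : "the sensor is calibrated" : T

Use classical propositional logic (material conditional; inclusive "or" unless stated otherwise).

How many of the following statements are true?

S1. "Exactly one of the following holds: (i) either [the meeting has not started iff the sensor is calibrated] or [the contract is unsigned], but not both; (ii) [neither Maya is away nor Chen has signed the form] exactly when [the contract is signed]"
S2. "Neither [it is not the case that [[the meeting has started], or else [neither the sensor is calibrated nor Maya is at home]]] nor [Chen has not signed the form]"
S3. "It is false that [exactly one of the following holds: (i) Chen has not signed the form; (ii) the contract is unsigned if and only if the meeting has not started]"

S1: This is ((~Q <-> S) xor ~M) xor ((~W nor D) <-> M).

~Q = ~F = T
~Q <-> S = T <-> T = T
~M = ~F = T
(~Q <-> S) xor ~M = T xor T = F
~W = ~T = F
~W nor D = F nor F = T
(~W nor D) <-> M = T <-> F = F
((~Q <-> S) xor ~M) xor ((~W nor D) <-> M) = F xor F = F
Thus S1 is false.

S2: Formalization: ~(Q | (S nor W)) nor ~D

S nor W = T nor T = F
Q | (S nor W) = F | F = F
~(Q | (S nor W)) = ~F = T
~D = ~F = T
~(Q | (S nor W)) nor ~D = T nor T = F
So S2 is false.

S3: This is ~(~D xor (~M <-> ~Q)).

~D = ~F = T
~M = ~F = T
~Q = ~F = T
~M <-> ~Q = T <-> T = T
~D xor (~M <-> ~Q) = T xor T = F
~(~D xor (~M <-> ~Q)) = ~F = T
Thus S3 is true.

Count: 1.

1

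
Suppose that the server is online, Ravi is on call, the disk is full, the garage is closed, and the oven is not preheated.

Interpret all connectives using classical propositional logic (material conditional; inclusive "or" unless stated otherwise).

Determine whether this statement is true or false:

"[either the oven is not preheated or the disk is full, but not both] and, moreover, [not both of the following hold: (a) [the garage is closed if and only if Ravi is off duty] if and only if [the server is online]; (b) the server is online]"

Let R = "the oven is preheated" (F), K = "the disk is full" (T), W = "the garage is closed" (T), Q = "Ravi is on call" (T), H = "the server is online" (T).
Parsed as (~R xor K) & (((W <-> ~Q) <-> H) nand H)

~R = ~F = T
~R xor K = T xor T = F
~Q = ~T = F
W <-> ~Q = T <-> F = F
(W <-> ~Q) <-> H = F <-> T = F
((W <-> ~Q) <-> H) nand H = F nand T = T
(~R xor K) & (((W <-> ~Q) <-> H) nand H) = F & T = F

false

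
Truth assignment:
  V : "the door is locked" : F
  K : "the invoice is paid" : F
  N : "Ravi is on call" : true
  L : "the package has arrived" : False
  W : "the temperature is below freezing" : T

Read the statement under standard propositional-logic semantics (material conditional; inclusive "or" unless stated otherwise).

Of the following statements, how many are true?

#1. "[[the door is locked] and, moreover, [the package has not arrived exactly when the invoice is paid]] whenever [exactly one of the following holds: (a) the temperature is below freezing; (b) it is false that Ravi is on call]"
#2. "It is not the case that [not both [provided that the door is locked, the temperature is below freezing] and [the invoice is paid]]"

0

#1: Formalization: (W ⊕ ¬N) → (V ∧ (¬L ↔ K))

¬N = ¬T = F
W ⊕ ¬N = T ⊕ F = T
¬L = ¬F = T
¬L ↔ K = T ↔ F = F
V ∧ (¬L ↔ K) = F ∧ F = F
(W ⊕ ¬N) → (V ∧ (¬L ↔ K)) = T → F = F
Hence #1 is false.

#2: In symbols: ¬((V → W) ↑ K)

V → W = F → T = T
(V → W) ↑ K = T ↑ F = T
¬((V → W) ↑ K) = ¬T = F
So #2 is false.

Count: 0.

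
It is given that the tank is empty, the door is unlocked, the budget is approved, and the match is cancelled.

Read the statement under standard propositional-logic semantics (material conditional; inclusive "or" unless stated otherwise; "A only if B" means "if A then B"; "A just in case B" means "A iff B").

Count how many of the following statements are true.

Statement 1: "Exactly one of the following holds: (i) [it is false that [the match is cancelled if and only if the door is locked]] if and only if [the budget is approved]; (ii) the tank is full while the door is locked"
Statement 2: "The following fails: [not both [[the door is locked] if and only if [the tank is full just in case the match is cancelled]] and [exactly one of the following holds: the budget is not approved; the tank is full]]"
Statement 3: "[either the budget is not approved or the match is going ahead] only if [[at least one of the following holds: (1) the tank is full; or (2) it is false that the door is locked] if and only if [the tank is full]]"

2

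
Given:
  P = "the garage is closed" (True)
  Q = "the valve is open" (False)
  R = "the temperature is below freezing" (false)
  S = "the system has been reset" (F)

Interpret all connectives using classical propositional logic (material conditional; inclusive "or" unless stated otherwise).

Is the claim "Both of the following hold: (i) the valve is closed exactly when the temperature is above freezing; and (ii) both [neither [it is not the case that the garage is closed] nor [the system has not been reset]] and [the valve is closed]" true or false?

Formalization: (¬Q ↔ ¬R) ∧ ((¬P ↓ ¬S) ∧ ¬Q)

¬Q = ¬F = T
¬R = ¬F = T
¬Q ↔ ¬R = T ↔ T = T
¬P = ¬T = F
¬S = ¬F = T
¬P ↓ ¬S = F ↓ T = F
¬Q = ¬F = T
(¬P ↓ ¬S) ∧ ¬Q = F ∧ T = F
(¬Q ↔ ¬R) ∧ ((¬P ↓ ¬S) ∧ ¬Q) = T ∧ F = F

False.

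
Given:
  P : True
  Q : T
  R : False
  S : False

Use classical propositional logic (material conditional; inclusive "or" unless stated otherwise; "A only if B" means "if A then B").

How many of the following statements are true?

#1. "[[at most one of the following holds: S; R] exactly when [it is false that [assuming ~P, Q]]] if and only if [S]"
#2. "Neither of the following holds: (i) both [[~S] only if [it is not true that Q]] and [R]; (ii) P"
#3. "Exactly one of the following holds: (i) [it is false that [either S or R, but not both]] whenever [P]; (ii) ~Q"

2

#1: This is ((S ↑ R) ↔ ¬(¬P → Q)) ↔ S.

S ↑ R = F ↑ F = T
¬P = ¬T = F
¬P → Q = F → T = T
¬(¬P → Q) = ¬T = F
(S ↑ R) ↔ ¬(¬P → Q) = T ↔ F = F
((S ↑ R) ↔ ¬(¬P → Q)) ↔ S = F ↔ F = T
Hence #1 is true.

#2: Formalization: ((¬S → ¬Q) ∧ R) ↓ P

¬S = ¬F = T
¬Q = ¬T = F
¬S → ¬Q = T → F = F
(¬S → ¬Q) ∧ R = F ∧ F = F
((¬S → ¬Q) ∧ R) ↓ P = F ↓ T = F
Thus #2 is false.

#3: Parsed as (P → ¬(S ⊕ R)) ⊕ ¬Q

S ⊕ R = F ⊕ F = F
¬(S ⊕ R) = ¬F = T
P → ¬(S ⊕ R) = T → T = T
¬Q = ¬T = F
(P → ¬(S ⊕ R)) ⊕ ¬Q = T ⊕ F = T
Thus #3 is true.

Count: 2.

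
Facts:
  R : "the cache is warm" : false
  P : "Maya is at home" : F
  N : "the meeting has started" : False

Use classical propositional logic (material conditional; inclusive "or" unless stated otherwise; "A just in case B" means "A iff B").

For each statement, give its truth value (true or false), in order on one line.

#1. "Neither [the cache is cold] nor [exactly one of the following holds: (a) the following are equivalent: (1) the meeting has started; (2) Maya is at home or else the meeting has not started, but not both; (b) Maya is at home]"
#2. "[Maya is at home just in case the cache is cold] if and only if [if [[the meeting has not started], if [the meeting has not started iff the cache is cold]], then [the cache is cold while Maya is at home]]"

#1 false / #2 true

#1: In symbols: ~R nor ((N <-> (P xor ~N)) xor P)

~R = ~F = T
~N = ~F = T
P xor ~N = F xor T = T
N <-> (P xor ~N) = F <-> T = F
(N <-> (P xor ~N)) xor P = F xor F = F
~R nor ((N <-> (P xor ~N)) xor P) = T nor F = F
Thus #1 is false.

#2: This is (P <-> ~R) <-> (((~N <-> ~R) -> ~N) -> (~R & P)).

~R = ~F = T
P <-> ~R = F <-> T = F
~N = ~F = T
~R = ~F = T
~N <-> ~R = T <-> T = T
~N = ~F = T
(~N <-> ~R) -> ~N = T -> T = T
~R = ~F = T
~R & P = T & F = F
((~N <-> ~R) -> ~N) -> (~R & P) = T -> F = F
(P <-> ~R) <-> (((~N <-> ~R) -> ~N) -> (~R & P)) = F <-> F = T
Thus #2 is true.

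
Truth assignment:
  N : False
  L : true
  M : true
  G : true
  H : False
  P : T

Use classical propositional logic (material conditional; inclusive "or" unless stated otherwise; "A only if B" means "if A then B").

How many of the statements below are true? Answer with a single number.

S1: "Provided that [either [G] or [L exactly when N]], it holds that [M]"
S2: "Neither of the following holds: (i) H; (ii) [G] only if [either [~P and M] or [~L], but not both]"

S1: Parsed as (G or (L iff N)) -> M

L iff N = True iff False = False
G or (L iff N) = True or False = True
(G or (L iff N)) -> M = True -> True = True
So S1 is true.

S2: Formalization: H nor (G -> ((not P and M) xor not L))

not P = not True = False
not P and M = False and True = False
not L = not True = False
(not P and M) xor not L = False xor False = False
G -> ((not P and M) xor not L) = True -> False = False
H nor (G -> ((not P and M) xor not L)) = False nor False = True
So S2 is true.

True statements: 2 (S1, S2).

2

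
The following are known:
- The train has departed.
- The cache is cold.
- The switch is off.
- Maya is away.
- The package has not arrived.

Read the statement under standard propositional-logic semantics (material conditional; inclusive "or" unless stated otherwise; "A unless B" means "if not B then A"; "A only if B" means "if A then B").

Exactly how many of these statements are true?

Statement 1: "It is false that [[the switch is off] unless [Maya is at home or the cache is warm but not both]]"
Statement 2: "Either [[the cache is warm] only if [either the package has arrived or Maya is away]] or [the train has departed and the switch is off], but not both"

0

Let K = "the switch is on" (F), M = "Maya is at home" (F), N = "the cache is warm" (F), Q = "the package has arrived" (F), H = "the train has departed" (T).

Statement 1: In symbols: ¬(¬K ∨ (M ⊕ N))

¬K = ¬F = T
M ⊕ N = F ⊕ F = F
¬K ∨ (M ⊕ N) = T ∨ F = T
¬(¬K ∨ (M ⊕ N)) = ¬T = F
So Statement 1 is false.

Statement 2: Parsed as (N → (Q ∨ ¬M)) ⊕ (H ∧ ¬K)

¬M = ¬F = T
Q ∨ ¬M = F ∨ T = T
N → (Q ∨ ¬M) = F → T = T
¬K = ¬F = T
H ∧ ¬K = T ∧ T = T
(N → (Q ∨ ¬M)) ⊕ (H ∧ ¬K) = T ⊕ T = F
Hence Statement 2 is false.

0 of the 2 statements are true (none).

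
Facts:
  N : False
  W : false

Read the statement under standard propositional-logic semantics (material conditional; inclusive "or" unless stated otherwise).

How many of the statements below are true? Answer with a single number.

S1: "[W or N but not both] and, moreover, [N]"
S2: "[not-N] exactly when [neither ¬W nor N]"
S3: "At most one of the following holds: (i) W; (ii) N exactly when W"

1

S1: In symbols: (W xor N) and N

W xor N = False xor False = False
(W xor N) and N = False and False = False
So S1 is false.

S2: Parsed as not N iff (not W nor N)

not N = not False = True
not W = not False = True
not W nor N = True nor False = False
not N iff (not W nor N) = True iff False = False
So S2 is false.

S3: Parsed as W nand (N iff W)

N iff W = False iff False = True
W nand (N iff W) = False nand True = True
Hence S3 is true.

1 of the 3 statements is true.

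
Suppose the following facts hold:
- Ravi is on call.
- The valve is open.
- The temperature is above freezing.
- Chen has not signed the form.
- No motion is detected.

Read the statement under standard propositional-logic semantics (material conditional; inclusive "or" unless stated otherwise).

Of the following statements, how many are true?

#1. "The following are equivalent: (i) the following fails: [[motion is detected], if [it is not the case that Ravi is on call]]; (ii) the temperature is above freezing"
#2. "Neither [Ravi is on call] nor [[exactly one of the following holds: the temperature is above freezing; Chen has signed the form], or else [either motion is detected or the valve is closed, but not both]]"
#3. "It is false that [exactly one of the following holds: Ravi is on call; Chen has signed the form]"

0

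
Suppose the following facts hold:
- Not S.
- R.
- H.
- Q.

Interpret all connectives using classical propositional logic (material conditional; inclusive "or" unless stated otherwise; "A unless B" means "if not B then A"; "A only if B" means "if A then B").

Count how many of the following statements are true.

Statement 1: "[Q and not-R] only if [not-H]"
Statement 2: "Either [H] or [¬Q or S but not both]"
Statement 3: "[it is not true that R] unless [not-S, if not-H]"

3

Statement 1: Formalization: (Q & ~R) -> ~H

~R = ~T = F
Q & ~R = T & F = F
~H = ~T = F
(Q & ~R) -> ~H = F -> F = T
Hence Statement 1 is true.

Statement 2: This is H | (~Q xor S).

~Q = ~T = F
~Q xor S = F xor F = F
H | (~Q xor S) = T | F = T
So Statement 2 is true.

Statement 3: This is ~R | (~H -> ~S).

~R = ~T = F
~H = ~T = F
~S = ~F = T
~H -> ~S = F -> T = T
~R | (~H -> ~S) = F | T = T
So Statement 3 is true.

Count: 3.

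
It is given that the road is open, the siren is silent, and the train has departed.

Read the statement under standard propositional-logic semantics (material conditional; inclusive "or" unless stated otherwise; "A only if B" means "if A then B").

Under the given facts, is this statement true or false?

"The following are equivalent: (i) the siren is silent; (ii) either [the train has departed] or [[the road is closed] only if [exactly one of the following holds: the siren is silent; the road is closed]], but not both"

Let V = "the siren is sounding" (F), R = "the train has departed" (T), N = "the road is closed" (F).
This is ~V <-> (R xor (N -> (~V xor N))).

~V = ~F = T
~V = ~F = T
~V xor N = T xor F = T
N -> (~V xor N) = F -> T = T
R xor (N -> (~V xor N)) = T xor T = F
~V <-> (R xor (N -> (~V xor N))) = T <-> F = F

False.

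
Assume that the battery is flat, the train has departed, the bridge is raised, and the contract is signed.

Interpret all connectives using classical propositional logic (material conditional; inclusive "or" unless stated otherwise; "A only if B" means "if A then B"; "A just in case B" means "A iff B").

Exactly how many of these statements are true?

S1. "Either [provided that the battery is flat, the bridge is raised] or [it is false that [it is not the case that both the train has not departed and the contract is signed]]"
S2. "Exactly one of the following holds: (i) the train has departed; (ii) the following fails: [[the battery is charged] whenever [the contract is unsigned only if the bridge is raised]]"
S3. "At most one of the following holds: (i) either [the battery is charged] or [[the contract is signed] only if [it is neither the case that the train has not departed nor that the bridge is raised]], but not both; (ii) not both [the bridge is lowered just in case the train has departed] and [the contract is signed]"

Let K = "the battery is charged" (False), W = "the bridge is raised" (True), H = "the train has departed" (True), U = "the contract is signed" (True).

S1: Parsed as (not K -> W) or not (not H nand U)

not K = not False = True
not K -> W = True -> True = True
not H = not True = False
not H nand U = False nand True = True
not (not H nand U) = not True = False
(not K -> W) or not (not H nand U) = True or False = True
Thus S1 is true.

S2: In symbols: H xor not ((not U -> W) -> K)

not U = not True = False
not U -> W = False -> True = True
(not U -> W) -> K = True -> False = False
not ((not U -> W) -> K) = not False = True
H xor not ((not U -> W) -> K) = True xor True = False
Thus S2 is false.

S3: In symbols: (K xor (U -> (not H nor W))) nand ((not W iff H) nand U)

not H = not True = False
not H nor W = False nor True = False
U -> (not H nor W) = True -> False = False
K xor (U -> (not H nor W)) = False xor False = False
not W = not True = False
not W iff H = False iff True = False
(not W iff H) nand U = False nand True = True
(K xor (U -> (not H nor W))) nand ((not W iff H) nand U) = False nand True = True
Thus S3 is true.

True statements: 2.

2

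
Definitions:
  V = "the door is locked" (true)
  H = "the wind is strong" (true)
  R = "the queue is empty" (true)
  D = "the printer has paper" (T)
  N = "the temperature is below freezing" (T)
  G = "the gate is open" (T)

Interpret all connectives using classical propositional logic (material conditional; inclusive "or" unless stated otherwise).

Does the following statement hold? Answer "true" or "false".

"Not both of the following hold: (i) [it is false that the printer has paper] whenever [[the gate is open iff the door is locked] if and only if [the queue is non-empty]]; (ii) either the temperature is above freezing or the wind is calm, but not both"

true

In symbols: (((G ↔ V) ↔ ¬R) → ¬D) ↑ (¬N ⊕ ¬H)

G ↔ V = T ↔ T = T
¬R = ¬T = F
(G ↔ V) ↔ ¬R = T ↔ F = F
¬D = ¬T = F
((G ↔ V) ↔ ¬R) → ¬D = F → F = T
¬N = ¬T = F
¬H = ¬T = F
¬N ⊕ ¬H = F ⊕ F = F
(((G ↔ V) ↔ ¬R) → ¬D) ↑ (¬N ⊕ ¬H) = T ↑ F = T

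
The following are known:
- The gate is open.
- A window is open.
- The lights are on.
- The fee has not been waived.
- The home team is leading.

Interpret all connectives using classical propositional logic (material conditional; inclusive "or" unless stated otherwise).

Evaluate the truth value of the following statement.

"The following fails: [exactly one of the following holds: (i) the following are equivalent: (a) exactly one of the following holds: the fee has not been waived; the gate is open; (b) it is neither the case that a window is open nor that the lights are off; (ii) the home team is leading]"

True

Let S = "the fee has been waived" (F), P = "the gate is open" (T), Q = "a window is open" (T), R = "the lights are on" (T), U = "the home team is leading" (T).
Parsed as ~(((~S xor P) <-> (Q nor ~R)) xor U)

~S = ~F = T
~S xor P = T xor T = F
~R = ~T = F
Q nor ~R = T nor F = F
(~S xor P) <-> (Q nor ~R) = F <-> F = T
((~S xor P) <-> (Q nor ~R)) xor U = T xor T = F
~(((~S xor P) <-> (Q nor ~R)) xor U) = ~F = T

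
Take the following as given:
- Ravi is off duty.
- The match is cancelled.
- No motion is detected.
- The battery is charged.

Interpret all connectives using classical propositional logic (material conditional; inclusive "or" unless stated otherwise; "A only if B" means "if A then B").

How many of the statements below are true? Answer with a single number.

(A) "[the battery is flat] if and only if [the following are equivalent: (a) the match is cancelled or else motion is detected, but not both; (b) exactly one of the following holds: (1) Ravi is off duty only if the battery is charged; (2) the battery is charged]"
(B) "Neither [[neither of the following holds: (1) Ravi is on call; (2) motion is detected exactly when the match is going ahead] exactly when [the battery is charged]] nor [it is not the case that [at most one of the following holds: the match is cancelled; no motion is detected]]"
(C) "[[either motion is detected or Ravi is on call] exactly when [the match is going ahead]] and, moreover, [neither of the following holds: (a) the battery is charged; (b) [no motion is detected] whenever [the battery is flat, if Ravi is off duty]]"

Let M = "the battery is charged" (T), V = "the match is cancelled" (T), N = "motion is detected" (F), Q = "Ravi is on call" (F).

(A): Parsed as ¬M ↔ ((V ⊕ N) ↔ ((¬Q → M) ⊕ M))

¬M = ¬T = F
V ⊕ N = T ⊕ F = T
¬Q = ¬F = T
¬Q → M = T → T = T
(¬Q → M) ⊕ M = T ⊕ T = F
(V ⊕ N) ↔ ((¬Q → M) ⊕ M) = T ↔ F = F
¬M ↔ ((V ⊕ N) ↔ ((¬Q → M) ⊕ M)) = F ↔ F = T
Hence (A) is true.

(B): Parsed as ((Q ↓ (N ↔ ¬V)) ↔ M) ↓ ¬(V ↑ ¬N)

¬V = ¬T = F
N ↔ ¬V = F ↔ F = T
Q ↓ (N ↔ ¬V) = F ↓ T = F
(Q ↓ (N ↔ ¬V)) ↔ M = F ↔ T = F
¬N = ¬F = T
V ↑ ¬N = T ↑ T = F
¬(V ↑ ¬N) = ¬F = T
((Q ↓ (N ↔ ¬V)) ↔ M) ↓ ¬(V ↑ ¬N) = F ↓ T = F
Hence (B) is false.

(C): In symbols: ((N ∨ Q) ↔ ¬V) ∧ (M ↓ ((¬Q → ¬M) → ¬N))

N ∨ Q = F ∨ F = F
¬V = ¬T = F
(N ∨ Q) ↔ ¬V = F ↔ F = T
¬Q = ¬F = T
¬M = ¬T = F
¬Q → ¬M = T → F = F
¬N = ¬F = T
(¬Q → ¬M) → ¬N = F → T = T
M ↓ ((¬Q → ¬M) → ¬N) = T ↓ T = F
((N ∨ Q) ↔ ¬V) ∧ (M ↓ ((¬Q → ¬M) → ¬N)) = T ∧ F = F
Thus (C) is false.

1 of the 3 statements is true ((A)).

1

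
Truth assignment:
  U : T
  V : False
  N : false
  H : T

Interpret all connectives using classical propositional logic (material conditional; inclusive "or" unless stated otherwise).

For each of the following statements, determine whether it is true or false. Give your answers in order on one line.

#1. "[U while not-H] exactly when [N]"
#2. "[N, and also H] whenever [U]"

#1: In symbols: (U and not H) iff N

not H = not True = False
U and not H = True and False = False
(U and not H) iff N = False iff False = True
So #1 is true.

#2: Formalization: U -> (N and H)

N and H = False and True = False
U -> (N and H) = True -> False = False
So #2 is false.

#1 true; #2 false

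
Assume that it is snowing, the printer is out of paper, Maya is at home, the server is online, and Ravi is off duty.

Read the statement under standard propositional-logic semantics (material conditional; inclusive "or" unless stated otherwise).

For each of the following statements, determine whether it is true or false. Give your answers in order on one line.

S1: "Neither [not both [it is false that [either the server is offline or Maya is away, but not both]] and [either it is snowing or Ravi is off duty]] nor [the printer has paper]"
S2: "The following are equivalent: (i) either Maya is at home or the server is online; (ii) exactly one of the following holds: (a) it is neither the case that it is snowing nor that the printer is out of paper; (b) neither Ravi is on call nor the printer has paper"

S1 true / S2 true

Let U = "the server is online" (T), Q = "Maya is at home" (T), V = "it is snowing" (T), R = "Ravi is on call" (F), L = "the printer has paper" (F).

S1: Formalization: (¬(¬U ⊕ ¬Q) ↑ (V ∨ ¬R)) ↓ L

¬U = ¬T = F
¬Q = ¬T = F
¬U ⊕ ¬Q = F ⊕ F = F
¬(¬U ⊕ ¬Q) = ¬F = T
¬R = ¬F = T
V ∨ ¬R = T ∨ T = T
¬(¬U ⊕ ¬Q) ↑ (V ∨ ¬R) = T ↑ T = F
(¬(¬U ⊕ ¬Q) ↑ (V ∨ ¬R)) ↓ L = F ↓ F = T
Thus S1 is true.

S2: This is (Q ∨ U) ↔ ((V ↓ ¬L) ⊕ (R ↓ L)).

Q ∨ U = T ∨ T = T
¬L = ¬F = T
V ↓ ¬L = T ↓ T = F
R ↓ L = F ↓ F = T
(V ↓ ¬L) ⊕ (R ↓ L) = F ⊕ T = T
(Q ∨ U) ↔ ((V ↓ ¬L) ⊕ (R ↓ L)) = T ↔ T = T
So S2 is true.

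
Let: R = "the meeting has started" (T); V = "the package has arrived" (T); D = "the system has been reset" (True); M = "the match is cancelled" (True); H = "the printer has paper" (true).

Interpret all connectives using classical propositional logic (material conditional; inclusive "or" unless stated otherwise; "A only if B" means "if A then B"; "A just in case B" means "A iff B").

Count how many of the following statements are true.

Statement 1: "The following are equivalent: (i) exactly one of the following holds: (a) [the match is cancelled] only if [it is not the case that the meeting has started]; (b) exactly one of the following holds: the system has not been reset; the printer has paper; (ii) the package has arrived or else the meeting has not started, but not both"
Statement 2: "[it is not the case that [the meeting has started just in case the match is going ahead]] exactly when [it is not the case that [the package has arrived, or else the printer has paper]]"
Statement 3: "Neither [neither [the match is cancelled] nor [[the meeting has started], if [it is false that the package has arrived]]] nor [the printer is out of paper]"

Statement 1: Formalization: ((M → ¬R) ⊕ (¬D ⊕ H)) ↔ (V ⊕ ¬R)

¬R = ¬T = F
M → ¬R = T → F = F
¬D = ¬T = F
¬D ⊕ H = F ⊕ T = T
(M → ¬R) ⊕ (¬D ⊕ H) = F ⊕ T = T
¬R = ¬T = F
V ⊕ ¬R = T ⊕ F = T
((M → ¬R) ⊕ (¬D ⊕ H)) ↔ (V ⊕ ¬R) = T ↔ T = T
Thus Statement 1 is true.

Statement 2: In symbols: ¬(R ↔ ¬M) ↔ ¬(V ∨ H)

¬M = ¬T = F
R ↔ ¬M = T ↔ F = F
¬(R ↔ ¬M) = ¬F = T
V ∨ H = T ∨ T = T
¬(V ∨ H) = ¬T = F
¬(R ↔ ¬M) ↔ ¬(V ∨ H) = T ↔ F = F
So Statement 2 is false.

Statement 3: Parsed as (M ↓ (¬V → R)) ↓ ¬H

¬V = ¬T = F
¬V → R = F → T = T
M ↓ (¬V → R) = T ↓ T = F
¬H = ¬T = F
(M ↓ (¬V → R)) ↓ ¬H = F ↓ F = T
Hence Statement 3 is true.

Count: 2.

2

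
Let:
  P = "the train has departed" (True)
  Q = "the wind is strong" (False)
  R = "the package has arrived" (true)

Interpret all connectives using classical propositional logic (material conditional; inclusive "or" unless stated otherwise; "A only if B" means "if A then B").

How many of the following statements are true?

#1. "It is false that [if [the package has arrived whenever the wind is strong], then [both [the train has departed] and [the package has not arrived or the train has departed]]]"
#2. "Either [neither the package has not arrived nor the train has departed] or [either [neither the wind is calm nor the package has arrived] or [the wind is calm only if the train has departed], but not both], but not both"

#1: Formalization: not ((Q -> R) -> (P and (not R or P)))

Q -> R = False -> True = True
not R = not True = False
not R or P = False or True = True
P and (not R or P) = True and True = True
(Q -> R) -> (P and (not R or P)) = True -> True = True
not ((Q -> R) -> (P and (not R or P))) = not True = False
Hence #1 is false.

#2: Formalization: (not R nor P) xor ((not Q nor R) xor (not Q -> P))

not R = not True = False
not R nor P = False nor True = False
not Q = not False = True
not Q nor R = True nor True = False
not Q = not False = True
not Q -> P = True -> True = True
(not Q nor R) xor (not Q -> P) = False xor True = True
(not R nor P) xor ((not Q nor R) xor (not Q -> P)) = False xor True = True
Hence #2 is true.

1 of the 2 statements is true (#2).

1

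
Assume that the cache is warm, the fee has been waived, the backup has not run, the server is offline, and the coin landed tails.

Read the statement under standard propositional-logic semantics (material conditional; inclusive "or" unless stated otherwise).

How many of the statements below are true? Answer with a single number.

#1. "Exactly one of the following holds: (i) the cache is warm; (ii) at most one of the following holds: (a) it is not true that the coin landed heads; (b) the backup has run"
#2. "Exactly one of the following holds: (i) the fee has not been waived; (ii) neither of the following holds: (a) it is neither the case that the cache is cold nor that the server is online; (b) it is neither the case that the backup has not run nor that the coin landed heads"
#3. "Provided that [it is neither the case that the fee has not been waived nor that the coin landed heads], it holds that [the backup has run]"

0

Let M = "the cache is warm" (T), K = "the coin landed heads" (F), Q = "the backup has run" (F), U = "the fee has been waived" (T), L = "the server is online" (F).

#1: This is M ⊕ (¬K ↑ Q).

¬K = ¬F = T
¬K ↑ Q = T ↑ F = T
M ⊕ (¬K ↑ Q) = T ⊕ T = F
Hence #1 is false.

#2: In symbols: ¬U ⊕ ((¬M ↓ L) ↓ (¬Q ↓ K))

¬U = ¬T = F
¬M = ¬T = F
¬M ↓ L = F ↓ F = T
¬Q = ¬F = T
¬Q ↓ K = T ↓ F = F
(¬M ↓ L) ↓ (¬Q ↓ K) = T ↓ F = F
¬U ⊕ ((¬M ↓ L) ↓ (¬Q ↓ K)) = F ⊕ F = F
Thus #2 is false.

#3: Parsed as (¬U ↓ K) → Q

¬U = ¬T = F
¬U ↓ K = F ↓ F = T
(¬U ↓ K) → Q = T → F = F
So #3 is false.

0 of the 3 statements are true (none).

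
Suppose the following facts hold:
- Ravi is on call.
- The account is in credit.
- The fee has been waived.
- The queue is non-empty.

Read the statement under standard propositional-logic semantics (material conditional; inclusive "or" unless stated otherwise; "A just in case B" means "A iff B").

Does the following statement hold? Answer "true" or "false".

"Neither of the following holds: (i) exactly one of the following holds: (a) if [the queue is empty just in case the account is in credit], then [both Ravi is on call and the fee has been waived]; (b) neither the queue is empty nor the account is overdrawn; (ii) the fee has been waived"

False.

Let K = "the queue is empty" (F), M = "the account is overdrawn" (F), U = "Ravi is on call" (T), H = "the fee has been waived" (T).
In symbols: (((K ↔ ¬M) → (U ∧ H)) ⊕ (K ↓ M)) ↓ H

¬M = ¬F = T
K ↔ ¬M = F ↔ T = F
U ∧ H = T ∧ T = T
(K ↔ ¬M) → (U ∧ H) = F → T = T
K ↓ M = F ↓ F = T
((K ↔ ¬M) → (U ∧ H)) ⊕ (K ↓ M) = T ⊕ T = F
(((K ↔ ¬M) → (U ∧ H)) ⊕ (K ↓ M)) ↓ H = F ↓ T = F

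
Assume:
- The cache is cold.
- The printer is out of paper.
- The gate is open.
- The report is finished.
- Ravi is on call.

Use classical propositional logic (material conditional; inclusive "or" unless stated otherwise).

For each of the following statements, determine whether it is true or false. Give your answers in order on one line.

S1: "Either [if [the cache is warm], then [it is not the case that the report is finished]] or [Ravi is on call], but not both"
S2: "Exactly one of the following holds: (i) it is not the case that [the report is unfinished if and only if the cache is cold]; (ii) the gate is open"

S1 False, S2 False

Let G = "the cache is warm" (F), P = "the report is finished" (T), V = "Ravi is on call" (T), R = "the gate is open" (T).

S1: This is (G → ¬P) ⊕ V.

¬P = ¬T = F
G → ¬P = F → F = T
(G → ¬P) ⊕ V = T ⊕ T = F
Hence S1 is false.

S2: In symbols: ¬(¬P ↔ ¬G) ⊕ R

¬P = ¬T = F
¬G = ¬F = T
¬P ↔ ¬G = F ↔ T = F
¬(¬P ↔ ¬G) = ¬F = T
¬(¬P ↔ ¬G) ⊕ R = T ⊕ T = F
Hence S2 is false.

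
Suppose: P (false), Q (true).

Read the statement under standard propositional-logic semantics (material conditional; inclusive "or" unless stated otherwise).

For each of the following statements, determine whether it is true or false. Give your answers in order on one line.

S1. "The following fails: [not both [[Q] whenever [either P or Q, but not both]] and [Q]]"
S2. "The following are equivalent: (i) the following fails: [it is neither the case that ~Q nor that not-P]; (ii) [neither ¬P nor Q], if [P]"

S1 True, S2 True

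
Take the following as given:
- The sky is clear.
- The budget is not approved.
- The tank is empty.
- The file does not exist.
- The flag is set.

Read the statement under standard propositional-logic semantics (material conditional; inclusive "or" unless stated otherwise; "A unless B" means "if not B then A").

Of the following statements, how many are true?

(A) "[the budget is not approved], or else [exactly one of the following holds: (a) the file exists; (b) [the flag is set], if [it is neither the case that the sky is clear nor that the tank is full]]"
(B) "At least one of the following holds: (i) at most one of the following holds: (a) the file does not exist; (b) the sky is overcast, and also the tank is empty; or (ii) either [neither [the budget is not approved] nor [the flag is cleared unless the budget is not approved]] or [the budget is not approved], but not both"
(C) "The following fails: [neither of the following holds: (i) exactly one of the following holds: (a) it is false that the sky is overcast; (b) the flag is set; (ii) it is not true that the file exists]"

3

Let Q = "the budget is approved" (False), S = "the file exists" (False), P = "the sky is overcast" (False), R = "the tank is full" (False), U = "the flag is set" (True).

(A): Formalization: not Q or (S xor ((not P nor R) -> U))

not Q = not False = True
not P = not False = True
not P nor R = True nor False = False
(not P nor R) -> U = False -> True = True
S xor ((not P nor R) -> U) = False xor True = True
not Q or (S xor ((not P nor R) -> U)) = True or True = True
So (A) is true.

(B): Formalization: (not S nand (P and not R)) or ((not Q nor (not U or not Q)) xor not Q)

not S = not False = True
not R = not False = True
P and not R = False and True = False
not S nand (P and not R) = True nand False = True
not Q = not False = True
not U = not True = False
not Q = not False = True
not U or not Q = False or True = True
not Q nor (not U or not Q) = True nor True = False
not Q = not False = True
(not Q nor (not U or not Q)) xor not Q = False xor True = True
(not S nand (P and not R)) or ((not Q nor (not U or not Q)) xor not Q) = True or True = True
Thus (B) is true.

(C): This is not ((not P xor U) nor not S).

not P = not False = True
not P xor U = True xor True = False
not S = not False = True
(not P xor U) nor not S = False nor True = False
not ((not P xor U) nor not S) = not False = True
Hence (C) is true.

Count: 3.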